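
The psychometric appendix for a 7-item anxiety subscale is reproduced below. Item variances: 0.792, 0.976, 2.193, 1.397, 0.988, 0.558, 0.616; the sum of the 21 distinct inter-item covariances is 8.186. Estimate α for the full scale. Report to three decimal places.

α = 0.799

Σσ²ᵢ = 0.792 + 0.976 + 2.193 + 1.397 + 0.988 + 0.558 + 0.616 = 7.520
Sum of distinct covariances = 8.186
Var(T) = Σσ²ᵢ + 2·Σcov = 7.520 + 2 × 8.186 = 23.892
α = (7/6)·(1 − 7.520/23.892) = 0.799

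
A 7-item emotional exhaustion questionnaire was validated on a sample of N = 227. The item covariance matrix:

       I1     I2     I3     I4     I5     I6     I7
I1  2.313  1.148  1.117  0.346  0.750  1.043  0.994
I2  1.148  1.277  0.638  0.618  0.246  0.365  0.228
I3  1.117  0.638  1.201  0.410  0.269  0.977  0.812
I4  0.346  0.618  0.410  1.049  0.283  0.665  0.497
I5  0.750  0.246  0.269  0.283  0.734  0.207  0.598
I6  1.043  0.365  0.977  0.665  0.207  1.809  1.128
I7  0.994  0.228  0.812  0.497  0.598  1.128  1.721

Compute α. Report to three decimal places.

α = 0.846

ΣVar(i) = 2.313 + 1.277 + 1.201 + 1.049 + 0.734 + 1.809 + 1.721 = 10.104
Sum of off-diagonal covariances = 13.339
total variance = 10.104 + 2 × 13.339 = 36.782
α = (k/(k−1))·(1 − ΣVar(i)/total variance) = (7/6)·(1 − 10.104/36.782) = 0.846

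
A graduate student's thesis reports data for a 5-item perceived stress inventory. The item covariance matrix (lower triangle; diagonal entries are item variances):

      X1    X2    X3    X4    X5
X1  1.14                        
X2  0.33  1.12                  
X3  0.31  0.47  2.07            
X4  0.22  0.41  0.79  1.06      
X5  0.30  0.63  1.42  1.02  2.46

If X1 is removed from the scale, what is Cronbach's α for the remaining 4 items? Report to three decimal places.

Cronbach's α = 0.781

Remaining items: X2, X3, X4, X5 (k = 4).
Σσᵢ² = 1.12 + 2.07 + 1.06 + 2.46 = 6.71
σ²_total = 6.71 + 2 × 4.74 = 16.19
α (item deleted) = (4/3)·(1 − 6.71/16.19) = 0.781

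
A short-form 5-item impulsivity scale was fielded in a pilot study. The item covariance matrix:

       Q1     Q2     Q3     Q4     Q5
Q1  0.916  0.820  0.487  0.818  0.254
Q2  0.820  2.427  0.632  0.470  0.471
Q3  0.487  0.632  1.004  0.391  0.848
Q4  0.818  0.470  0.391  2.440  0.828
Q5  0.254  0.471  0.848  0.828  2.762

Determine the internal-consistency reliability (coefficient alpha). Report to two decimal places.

sum of item variances = 0.916 + 2.427 + 1.004 + 2.440 + 2.762 = 9.549
Sum of the distinct covariances = 6.019
Var(T) = 9.549 + 2 × 6.019 = 21.587
α = (k/(k−1))·(1 − sum of item variances/Var(T)) = (5/4)·(1 − 9.549/21.587) = 0.70

coefficient alpha = 0.70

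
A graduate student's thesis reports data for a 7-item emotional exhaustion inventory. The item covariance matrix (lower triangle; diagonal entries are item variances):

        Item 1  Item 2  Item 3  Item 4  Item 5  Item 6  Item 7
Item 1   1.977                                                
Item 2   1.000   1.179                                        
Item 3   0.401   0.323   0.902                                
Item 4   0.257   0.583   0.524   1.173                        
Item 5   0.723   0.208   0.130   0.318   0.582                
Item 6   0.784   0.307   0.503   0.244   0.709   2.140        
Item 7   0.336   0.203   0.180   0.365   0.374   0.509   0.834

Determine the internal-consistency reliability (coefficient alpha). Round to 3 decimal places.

sum of item variances = 1.977 + 1.179 + 0.902 + 1.173 + 0.582 + 2.140 + 0.834 = 8.787
Σ_{i<j} σ_ij = 8.981
σ²_T = 8.787 + 2 × 8.981 = 26.749
α = (k/(k−1))·(1 − sum of item variances/σ²_T) = (7/6)·(1 − 8.787/26.749) = 0.783

coefficient alpha = 0.783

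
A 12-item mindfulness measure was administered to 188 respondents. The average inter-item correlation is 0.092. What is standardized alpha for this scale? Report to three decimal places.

Standardized α = k·r̄ / (1 + (k−1)·r̄) = 12 × 0.092 / (1 + 11 × 0.092)
  = 1.1040 / 2.0120 = 0.549

α = 0.549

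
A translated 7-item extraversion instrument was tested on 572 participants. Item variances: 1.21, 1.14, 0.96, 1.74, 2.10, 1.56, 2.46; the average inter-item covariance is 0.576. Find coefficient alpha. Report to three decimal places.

Σσᵢ² = 1.21 + 1.14 + 0.96 + 1.74 + 2.10 + 1.56 + 2.46 = 11.17
Sum of the 21 distinct covariances = 21 × 0.576 = 12.096
total variance = Σσᵢ² + 2·Σcov = 11.17 + 2 × 12.096 = 35.362
α = (7/6)·(1 − 11.17/35.362) = 0.798

α = 0.798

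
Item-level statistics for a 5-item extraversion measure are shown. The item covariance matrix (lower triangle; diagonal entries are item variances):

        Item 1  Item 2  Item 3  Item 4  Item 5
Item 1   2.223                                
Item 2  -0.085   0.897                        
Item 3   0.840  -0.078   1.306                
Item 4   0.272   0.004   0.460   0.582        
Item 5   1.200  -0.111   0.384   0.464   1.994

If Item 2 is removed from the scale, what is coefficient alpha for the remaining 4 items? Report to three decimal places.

Remaining items: Item 1, Item 3, Item 4, Item 5 (k = 4).
Σσ²ᵢ = 2.223 + 1.306 + 0.582 + 1.994 = 6.105
σ²_total = 6.105 + 2 × 3.620 = 13.345
α (item deleted) = (4/3)·(1 − 6.105/13.345) = 0.723

α = 0.723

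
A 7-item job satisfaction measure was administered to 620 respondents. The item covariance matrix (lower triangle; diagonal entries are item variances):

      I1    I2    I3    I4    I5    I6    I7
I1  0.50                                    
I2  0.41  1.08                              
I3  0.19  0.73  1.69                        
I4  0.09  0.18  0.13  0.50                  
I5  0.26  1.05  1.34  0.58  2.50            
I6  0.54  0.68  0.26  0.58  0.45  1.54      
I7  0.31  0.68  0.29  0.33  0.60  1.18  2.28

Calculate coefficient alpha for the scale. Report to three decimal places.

coefficient alpha = 0.797

sum of item variances = 0.50 + 1.08 + 1.69 + 0.50 + 2.50 + 1.54 + 2.28 = 10.09
Sum of off-diagonal covariances = 10.86
σ²_total = 10.09 + 2 × 10.86 = 31.81
α = (k/(k−1))·(1 − sum of item variances/σ²_total) = (7/6)·(1 − 10.09/31.81) = 0.797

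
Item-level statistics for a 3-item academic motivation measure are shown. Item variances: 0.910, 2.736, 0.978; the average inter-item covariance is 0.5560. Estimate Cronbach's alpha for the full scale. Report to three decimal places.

sum of item variances = 0.910 + 2.736 + 0.978 = 4.624
Sum of the 3 distinct covariances = 3 × 0.5560 = 1.6680
σ²_T = sum of item variances + 2·Σcov = 4.624 + 2 × 1.6680 = 7.9600
α = (3/2)·(1 − 4.624/7.9600) = 0.629

α = 0.629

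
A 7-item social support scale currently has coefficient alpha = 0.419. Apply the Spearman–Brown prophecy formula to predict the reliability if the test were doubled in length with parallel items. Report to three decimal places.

Length factor m = 2
α' = m·α / (1 + (m−1)·α)
   = 2 × 0.419 / (1 + (2 − 1) × 0.419)
   = 0.8380 / 1.4190 = 0.591

predicted reliability = 0.591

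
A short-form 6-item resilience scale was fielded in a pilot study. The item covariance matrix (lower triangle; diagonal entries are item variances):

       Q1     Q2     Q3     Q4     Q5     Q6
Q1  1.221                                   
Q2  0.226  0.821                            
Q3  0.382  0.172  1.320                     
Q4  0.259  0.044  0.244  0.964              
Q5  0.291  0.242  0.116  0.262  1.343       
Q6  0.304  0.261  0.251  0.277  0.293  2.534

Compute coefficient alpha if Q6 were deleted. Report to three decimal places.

Remaining items: Q1, Q2, Q3, Q4, Q5 (k = 5).
sum of item variances = 1.221 + 0.821 + 1.320 + 0.964 + 1.343 = 5.669
σ²_T = 5.669 + 2 × 2.238 = 10.145
α (item deleted) = (5/4)·(1 − 5.669/10.145) = 0.552

coefficient alpha = 0.552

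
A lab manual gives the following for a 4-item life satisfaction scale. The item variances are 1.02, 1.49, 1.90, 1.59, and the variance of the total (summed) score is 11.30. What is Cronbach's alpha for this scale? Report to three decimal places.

ΣVar(i) = 1.02 + 1.49 + 1.90 + 1.59 = 6.00
α = (k/(k−1))·(1 − ΣVar(i)/σ²_T) = (4/3)·(1 − 6.00/11.30) = 0.625

Cronbach's alpha = 0.625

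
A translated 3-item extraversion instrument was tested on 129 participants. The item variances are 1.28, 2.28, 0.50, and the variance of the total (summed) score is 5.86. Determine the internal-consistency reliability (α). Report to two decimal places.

α = 0.46

Σσᵢ² = 1.28 + 2.28 + 0.50 = 4.06
α = (k/(k−1))·(1 − Σσᵢ²/σ²_total) = (3/2)·(1 − 4.06/5.86) = 0.46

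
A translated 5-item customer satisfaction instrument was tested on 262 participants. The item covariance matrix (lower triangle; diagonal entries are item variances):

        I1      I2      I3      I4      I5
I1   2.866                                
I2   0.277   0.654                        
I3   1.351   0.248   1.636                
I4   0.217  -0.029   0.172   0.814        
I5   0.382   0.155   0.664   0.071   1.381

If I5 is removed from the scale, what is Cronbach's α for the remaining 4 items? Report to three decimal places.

α = 0.571

Remaining items: I1, I2, I3, I4 (k = 4).
Σσ²ᵢ = 2.866 + 0.654 + 1.636 + 0.814 = 5.970
σ²_T = 5.970 + 2 × 2.236 = 10.442
α (item deleted) = (4/3)·(1 − 5.970/10.442) = 0.571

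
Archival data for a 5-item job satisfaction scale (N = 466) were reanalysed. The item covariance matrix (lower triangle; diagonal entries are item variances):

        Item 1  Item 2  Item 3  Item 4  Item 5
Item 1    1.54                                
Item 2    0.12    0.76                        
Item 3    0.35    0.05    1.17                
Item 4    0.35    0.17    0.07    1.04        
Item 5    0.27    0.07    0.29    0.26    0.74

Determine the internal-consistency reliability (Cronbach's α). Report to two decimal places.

ΣVar(i) = 1.54 + 0.76 + 1.17 + 1.04 + 0.74 = 5.25
Σ_{i<j} σ_ij = 2.00
Var(T) = 5.25 + 2 × 2.00 = 9.25
α = (k/(k−1))·(1 − ΣVar(i)/Var(T)) = (5/4)·(1 − 5.25/9.25) = 0.54

Cronbach's α = 0.54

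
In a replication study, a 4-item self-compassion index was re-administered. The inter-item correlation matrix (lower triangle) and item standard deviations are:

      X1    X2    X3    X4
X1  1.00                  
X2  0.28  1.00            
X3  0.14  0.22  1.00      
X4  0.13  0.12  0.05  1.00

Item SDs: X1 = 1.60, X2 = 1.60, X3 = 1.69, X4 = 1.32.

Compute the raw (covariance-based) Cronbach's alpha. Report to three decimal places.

Cronbach's alpha = 0.432

Σσ²ᵢ = 1.60² + 1.60² + 1.69² + 1.32² = 9.7185
Covariances σ_ij = r_ij · s_i · s_j:
  σ(X1,X2) = 0.28 × 1.60 × 1.60 = 0.7168
  σ(X1,X3) = 0.14 × 1.60 × 1.69 = 0.3786
  σ(X1,X4) = 0.13 × 1.60 × 1.32 = 0.2746
  σ(X2,X3) = 0.22 × 1.60 × 1.69 = 0.5949
  σ(X2,X4) = 0.12 × 1.60 × 1.32 = 0.2534
  σ(X3,X4) = 0.05 × 1.69 × 1.32 = 0.1115
σ²_T = Σσ²ᵢ + 2·Σσ_ij = 9.7185 + 2 × 2.3298 = 14.3781
α = (4/3)·(1 − 9.7185/14.3781) = 0.432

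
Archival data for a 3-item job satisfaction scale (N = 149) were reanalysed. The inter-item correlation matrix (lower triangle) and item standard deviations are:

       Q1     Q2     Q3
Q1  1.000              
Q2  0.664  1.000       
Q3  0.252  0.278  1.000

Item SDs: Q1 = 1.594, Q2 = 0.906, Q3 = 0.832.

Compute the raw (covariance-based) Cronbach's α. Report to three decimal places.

α = 0.639

Σσ²ᵢ = 1.594² + 0.906² + 0.832² = 4.0539
Covariances σ_ij = r_ij · s_i · s_j:
  σ(Q1,Q2) = 0.664 × 1.594 × 0.906 = 0.9589
  σ(Q1,Q3) = 0.252 × 1.594 × 0.832 = 0.3342
  σ(Q2,Q3) = 0.278 × 0.906 × 0.832 = 0.2096
σ²_T = Σσ²ᵢ + 2·Σσ_ij = 4.0539 + 2 × 1.5027 = 7.0593
α = (3/2)·(1 − 4.0539/7.0593) = 0.639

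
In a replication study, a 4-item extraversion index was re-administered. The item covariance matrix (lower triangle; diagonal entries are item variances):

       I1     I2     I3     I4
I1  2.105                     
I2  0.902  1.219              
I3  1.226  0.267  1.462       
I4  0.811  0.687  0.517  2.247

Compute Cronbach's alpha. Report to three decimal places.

Cronbach's alpha = 0.742

ΣVar(i) = 2.105 + 1.219 + 1.462 + 2.247 = 7.033
Σ_{i<j} σ_ij = 4.410
Var(T) = 7.033 + 2 × 4.410 = 15.853
α = (k/(k−1))·(1 − ΣVar(i)/Var(T)) = (4/3)·(1 − 7.033/15.853) = 0.742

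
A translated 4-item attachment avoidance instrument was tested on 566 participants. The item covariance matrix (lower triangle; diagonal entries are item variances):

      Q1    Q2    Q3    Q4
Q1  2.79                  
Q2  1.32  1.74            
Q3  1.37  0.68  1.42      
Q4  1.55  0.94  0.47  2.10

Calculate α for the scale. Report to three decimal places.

sum of item variances = 2.79 + 1.74 + 1.42 + 2.10 = 8.05
Σ_{i<j} σ_ij = 6.33
σ²_T = 8.05 + 2 × 6.33 = 20.71
α = (k/(k−1))·(1 − sum of item variances/σ²_T) = (4/3)·(1 − 8.05/20.71) = 0.815

α = 0.815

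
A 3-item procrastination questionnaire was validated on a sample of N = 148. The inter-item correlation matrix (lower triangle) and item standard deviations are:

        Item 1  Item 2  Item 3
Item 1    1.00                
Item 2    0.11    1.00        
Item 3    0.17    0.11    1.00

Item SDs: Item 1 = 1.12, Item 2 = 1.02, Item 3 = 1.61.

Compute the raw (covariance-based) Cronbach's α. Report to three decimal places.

Σσ²ᵢ = 1.12² + 1.02² + 1.61² = 4.8869
Covariances σ_ij = r_ij · s_i · s_j:
  σ(Item 1,Item 2) = 0.11 × 1.12 × 1.02 = 0.1257
  σ(Item 1,Item 3) = 0.17 × 1.12 × 1.61 = 0.3065
  σ(Item 2,Item 3) = 0.11 × 1.02 × 1.61 = 0.1806
σ²_T = Σσ²ᵢ + 2·Σσ_ij = 4.8869 + 2 × 0.6128 = 6.1125
α = (3/2)·(1 − 4.8869/6.1125) = 0.301

α = 0.301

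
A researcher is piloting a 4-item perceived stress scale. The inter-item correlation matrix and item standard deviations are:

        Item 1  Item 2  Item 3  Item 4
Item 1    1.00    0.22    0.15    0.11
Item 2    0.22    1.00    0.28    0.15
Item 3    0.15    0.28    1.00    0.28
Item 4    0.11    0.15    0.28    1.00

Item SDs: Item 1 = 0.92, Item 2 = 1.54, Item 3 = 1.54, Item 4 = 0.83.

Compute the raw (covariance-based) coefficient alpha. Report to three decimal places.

Σσ²ᵢ = 0.92² + 1.54² + 1.54² + 0.83² = 6.2785
Covariances σ_ij = r_ij · s_i · s_j:
  σ(Item 1,Item 2) = 0.22 × 0.92 × 1.54 = 0.3117
  σ(Item 1,Item 3) = 0.15 × 0.92 × 1.54 = 0.2125
  σ(Item 1,Item 4) = 0.11 × 0.92 × 0.83 = 0.0840
  σ(Item 2,Item 3) = 0.28 × 1.54 × 1.54 = 0.6640
  σ(Item 2,Item 4) = 0.15 × 1.54 × 0.83 = 0.1917
  σ(Item 3,Item 4) = 0.28 × 1.54 × 0.83 = 0.3579
σ²_T = Σσ²ᵢ + 2·Σσ_ij = 6.2785 + 2 × 1.8218 = 9.9221
α = (4/3)·(1 − 6.2785/9.9221) = 0.490

α = 0.490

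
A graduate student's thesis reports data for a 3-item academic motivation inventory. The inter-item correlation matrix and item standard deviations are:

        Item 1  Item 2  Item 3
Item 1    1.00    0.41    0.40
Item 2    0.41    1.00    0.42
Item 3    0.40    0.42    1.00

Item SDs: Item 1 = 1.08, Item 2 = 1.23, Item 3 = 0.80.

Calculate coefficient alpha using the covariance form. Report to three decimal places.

α = 0.660

Σσ²ᵢ = 1.08² + 1.23² + 0.80² = 3.3193
Covariances σ_ij = r_ij · s_i · s_j:
  σ(Item 1,Item 2) = 0.41 × 1.08 × 1.23 = 0.5446
  σ(Item 1,Item 3) = 0.40 × 1.08 × 0.80 = 0.3456
  σ(Item 2,Item 3) = 0.42 × 1.23 × 0.80 = 0.4133
σ²_T = Σσ²ᵢ + 2·Σσ_ij = 3.3193 + 2 × 1.3035 = 5.9263
α = (3/2)·(1 − 3.3193/5.9263) = 0.660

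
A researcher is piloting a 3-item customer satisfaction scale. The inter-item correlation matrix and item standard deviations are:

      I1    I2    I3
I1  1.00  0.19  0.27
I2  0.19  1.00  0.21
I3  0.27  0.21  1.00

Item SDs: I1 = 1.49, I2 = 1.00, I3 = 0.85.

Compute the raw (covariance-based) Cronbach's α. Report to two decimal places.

Σσ²ᵢ = 1.49² + 1.00² + 0.85² = 3.9426
Covariances σ_ij = r_ij · s_i · s_j:
  σ(I1,I2) = 0.19 × 1.49 × 1.00 = 0.2831
  σ(I1,I3) = 0.27 × 1.49 × 0.85 = 0.3420
  σ(I2,I3) = 0.21 × 1.00 × 0.85 = 0.1785
σ²_T = Σσ²ᵢ + 2·Σσ_ij = 3.9426 + 2 × 0.8036 = 5.5498
α = (3/2)·(1 − 3.9426/5.5498) = 0.43

α = 0.43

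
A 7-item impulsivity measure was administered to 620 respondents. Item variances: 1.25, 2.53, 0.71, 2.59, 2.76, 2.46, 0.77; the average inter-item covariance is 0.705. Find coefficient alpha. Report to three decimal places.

α = 0.809

Σσᵢ² = 1.25 + 2.53 + 0.71 + 2.59 + 2.76 + 2.46 + 0.77 = 13.07
Sum of the 21 distinct covariances = 21 × 0.705 = 14.805
σ²_total = Σσᵢ² + 2·Σcov = 13.07 + 2 × 14.805 = 42.680
α = (7/6)·(1 − 13.07/42.680) = 0.809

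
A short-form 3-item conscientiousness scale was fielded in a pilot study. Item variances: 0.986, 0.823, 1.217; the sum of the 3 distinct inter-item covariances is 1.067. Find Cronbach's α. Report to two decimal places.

α = 0.62

ΣVar(i) = 0.986 + 0.823 + 1.217 = 3.026
Sum of distinct covariances = 1.067
σ²_total = ΣVar(i) + 2·Σcov = 3.026 + 2 × 1.067 = 5.160
α = (3/2)·(1 − 3.026/5.160) = 0.62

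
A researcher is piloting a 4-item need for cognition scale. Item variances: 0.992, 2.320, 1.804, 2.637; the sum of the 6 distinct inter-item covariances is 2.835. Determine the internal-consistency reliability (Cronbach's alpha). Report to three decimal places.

Cronbach's alpha = 0.563

ΣVar(i) = 0.992 + 2.320 + 1.804 + 2.637 = 7.753
Sum of distinct covariances = 2.835
σ²_total = ΣVar(i) + 2·Σcov = 7.753 + 2 × 2.835 = 13.423
α = (4/3)·(1 − 7.753/13.423) = 0.563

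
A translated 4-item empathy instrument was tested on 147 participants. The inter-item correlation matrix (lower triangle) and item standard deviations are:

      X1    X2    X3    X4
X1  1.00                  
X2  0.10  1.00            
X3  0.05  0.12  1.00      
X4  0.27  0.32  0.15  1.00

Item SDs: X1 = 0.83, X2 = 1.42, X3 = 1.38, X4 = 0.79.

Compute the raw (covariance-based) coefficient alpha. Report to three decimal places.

α = 0.397

Σσ²ᵢ = 0.83² + 1.42² + 1.38² + 0.79² = 5.2338
Covariances σ_ij = r_ij · s_i · s_j:
  σ(X1,X2) = 0.10 × 0.83 × 1.42 = 0.1179
  σ(X1,X3) = 0.05 × 0.83 × 1.38 = 0.0573
  σ(X1,X4) = 0.27 × 0.83 × 0.79 = 0.1770
  σ(X2,X3) = 0.12 × 1.42 × 1.38 = 0.2352
  σ(X2,X4) = 0.32 × 1.42 × 0.79 = 0.3590
  σ(X3,X4) = 0.15 × 1.38 × 0.79 = 0.1635
σ²_T = Σσ²ᵢ + 2·Σσ_ij = 5.2338 + 2 × 1.1099 = 7.4536
α = (4/3)·(1 − 5.2338/7.4536) = 0.397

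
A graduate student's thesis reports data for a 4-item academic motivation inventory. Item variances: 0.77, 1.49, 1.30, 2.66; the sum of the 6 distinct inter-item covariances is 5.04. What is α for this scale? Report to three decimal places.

α = 0.825

Σσ²ᵢ = 0.77 + 1.49 + 1.30 + 2.66 = 6.22
Sum of distinct covariances = 5.04
σ²_T = Σσ²ᵢ + 2·Σcov = 6.22 + 2 × 5.04 = 16.30
α = (4/3)·(1 − 6.22/16.30) = 0.825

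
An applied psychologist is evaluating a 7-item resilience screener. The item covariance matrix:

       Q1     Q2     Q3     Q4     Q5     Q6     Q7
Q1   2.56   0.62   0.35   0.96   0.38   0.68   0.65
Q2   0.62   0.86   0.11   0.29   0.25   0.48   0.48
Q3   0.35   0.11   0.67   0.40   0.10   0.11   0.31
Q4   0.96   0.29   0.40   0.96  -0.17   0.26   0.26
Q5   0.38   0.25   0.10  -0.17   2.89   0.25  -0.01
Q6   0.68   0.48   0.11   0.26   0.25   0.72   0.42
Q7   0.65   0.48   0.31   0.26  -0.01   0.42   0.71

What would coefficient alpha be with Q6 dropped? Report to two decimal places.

α = 0.64

Remaining items: Q1, Q2, Q3, Q4, Q5, Q7 (k = 6).
Σσᵢ² = 2.56 + 0.86 + 0.67 + 0.96 + 2.89 + 0.71 = 8.65
Var(T) = 8.65 + 2 × 4.98 = 18.61
α (item deleted) = (6/5)·(1 − 8.65/18.61) = 0.64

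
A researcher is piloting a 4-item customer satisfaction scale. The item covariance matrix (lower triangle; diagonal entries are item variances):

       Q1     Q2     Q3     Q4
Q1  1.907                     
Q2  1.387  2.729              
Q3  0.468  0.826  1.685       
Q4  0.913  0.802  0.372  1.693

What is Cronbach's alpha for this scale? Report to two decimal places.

Cronbach's alpha = 0.72

sum of item variances = 1.907 + 2.729 + 1.685 + 1.693 = 8.014
Σ_{i<j} σ_ij = 4.768
σ²_total = 8.014 + 2 × 4.768 = 17.550
α = (k/(k−1))·(1 − sum of item variances/σ²_total) = (4/3)·(1 − 8.014/17.550) = 0.72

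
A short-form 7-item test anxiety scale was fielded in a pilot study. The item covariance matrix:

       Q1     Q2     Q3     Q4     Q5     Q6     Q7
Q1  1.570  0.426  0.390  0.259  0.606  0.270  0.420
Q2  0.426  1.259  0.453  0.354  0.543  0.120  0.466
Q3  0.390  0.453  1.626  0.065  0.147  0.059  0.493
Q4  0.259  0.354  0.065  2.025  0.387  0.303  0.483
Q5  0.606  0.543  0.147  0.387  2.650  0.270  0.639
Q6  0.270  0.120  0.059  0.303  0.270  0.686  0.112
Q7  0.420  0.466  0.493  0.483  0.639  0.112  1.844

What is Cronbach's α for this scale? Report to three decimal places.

α = 0.647

sum of item variances = 1.570 + 1.259 + 1.626 + 2.025 + 2.650 + 0.686 + 1.844 = 11.660
Sum of the distinct covariances = 7.265
total variance = 11.660 + 2 × 7.265 = 26.190
α = (k/(k−1))·(1 − sum of item variances/total variance) = (7/6)·(1 − 11.660/26.190) = 0.647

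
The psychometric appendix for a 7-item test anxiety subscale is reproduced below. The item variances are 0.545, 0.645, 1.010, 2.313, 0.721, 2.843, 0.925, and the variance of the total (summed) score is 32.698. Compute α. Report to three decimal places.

ΣVar(i) = 0.545 + 0.645 + 1.010 + 2.313 + 0.721 + 2.843 + 0.925 = 9.002
α = (k/(k−1))·(1 − ΣVar(i)/Var(T)) = (7/6)·(1 − 9.002/32.698) = 0.845

α = 0.845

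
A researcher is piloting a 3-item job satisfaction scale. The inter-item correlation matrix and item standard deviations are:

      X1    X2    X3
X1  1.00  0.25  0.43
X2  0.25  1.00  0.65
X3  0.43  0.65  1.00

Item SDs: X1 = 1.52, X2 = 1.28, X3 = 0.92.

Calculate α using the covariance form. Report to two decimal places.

Σσ²ᵢ = 1.52² + 1.28² + 0.92² = 4.7952
Covariances σ_ij = r_ij · s_i · s_j:
  σ(X1,X2) = 0.25 × 1.52 × 1.28 = 0.4864
  σ(X1,X3) = 0.43 × 1.52 × 0.92 = 0.6013
  σ(X2,X3) = 0.65 × 1.28 × 0.92 = 0.7654
σ²_T = Σσ²ᵢ + 2·Σσ_ij = 4.7952 + 2 × 1.8531 = 8.5014
α = (3/2)·(1 − 4.7952/8.5014) = 0.65

α = 0.65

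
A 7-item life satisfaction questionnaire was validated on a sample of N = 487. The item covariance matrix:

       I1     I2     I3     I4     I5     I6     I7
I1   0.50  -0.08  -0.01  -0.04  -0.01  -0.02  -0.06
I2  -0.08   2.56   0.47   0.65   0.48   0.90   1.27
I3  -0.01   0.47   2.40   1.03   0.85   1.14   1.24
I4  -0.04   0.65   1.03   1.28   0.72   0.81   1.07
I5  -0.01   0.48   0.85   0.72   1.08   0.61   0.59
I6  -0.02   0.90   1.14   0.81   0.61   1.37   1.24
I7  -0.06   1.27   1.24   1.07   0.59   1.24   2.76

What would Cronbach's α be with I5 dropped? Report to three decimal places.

Cronbach's α = 0.767

Remaining items: I1, I2, I3, I4, I6, I7 (k = 6).
ΣVar(i) = 0.50 + 2.56 + 2.40 + 1.28 + 1.37 + 2.76 = 10.87
total variance = 10.87 + 2 × 9.61 = 30.09
α (item deleted) = (6/5)·(1 − 10.87/30.09) = 0.767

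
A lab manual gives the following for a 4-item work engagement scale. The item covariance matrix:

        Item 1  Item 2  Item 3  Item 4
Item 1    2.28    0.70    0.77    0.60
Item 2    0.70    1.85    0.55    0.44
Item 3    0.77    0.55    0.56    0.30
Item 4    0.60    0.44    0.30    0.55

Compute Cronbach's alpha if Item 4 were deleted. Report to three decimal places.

Remaining items: Item 1, Item 2, Item 3 (k = 3).
sum of item variances = 2.28 + 1.85 + 0.56 = 4.69
Var(T) = 4.69 + 2 × 2.02 = 8.73
α (item deleted) = (3/2)·(1 − 4.69/8.73) = 0.694

α = 0.694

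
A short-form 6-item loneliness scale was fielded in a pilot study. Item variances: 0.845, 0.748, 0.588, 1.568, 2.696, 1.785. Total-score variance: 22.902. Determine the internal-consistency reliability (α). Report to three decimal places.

Σσᵢ² = 0.845 + 0.748 + 0.588 + 1.568 + 2.696 + 1.785 = 8.230
α = (k/(k−1))·(1 − Σσᵢ²/total variance) = (6/5)·(1 − 8.230/22.902) = 0.769

α = 0.769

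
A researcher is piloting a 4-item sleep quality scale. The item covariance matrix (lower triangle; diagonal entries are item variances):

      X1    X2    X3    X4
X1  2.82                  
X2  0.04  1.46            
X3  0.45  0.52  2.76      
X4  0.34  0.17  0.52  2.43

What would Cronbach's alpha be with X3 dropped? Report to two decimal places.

Remaining items: X1, X2, X4 (k = 3).
ΣVar(i) = 2.82 + 1.46 + 2.43 = 6.71
total variance = 6.71 + 2 × 0.55 = 7.81
α (item deleted) = (3/2)·(1 − 6.71/7.81) = 0.21

α = 0.21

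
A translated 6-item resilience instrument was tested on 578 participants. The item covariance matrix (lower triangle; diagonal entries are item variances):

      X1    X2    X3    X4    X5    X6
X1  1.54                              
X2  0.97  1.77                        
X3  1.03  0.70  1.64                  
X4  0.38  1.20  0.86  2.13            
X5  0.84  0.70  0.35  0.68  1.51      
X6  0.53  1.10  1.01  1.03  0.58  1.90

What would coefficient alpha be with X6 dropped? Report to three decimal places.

Remaining items: X1, X2, X3, X4, X5 (k = 5).
Σσ²ᵢ = 1.54 + 1.77 + 1.64 + 2.13 + 1.51 = 8.59
Var(T) = 8.59 + 2 × 7.71 = 24.01
α (item deleted) = (5/4)·(1 − 8.59/24.01) = 0.803

coefficient alpha = 0.803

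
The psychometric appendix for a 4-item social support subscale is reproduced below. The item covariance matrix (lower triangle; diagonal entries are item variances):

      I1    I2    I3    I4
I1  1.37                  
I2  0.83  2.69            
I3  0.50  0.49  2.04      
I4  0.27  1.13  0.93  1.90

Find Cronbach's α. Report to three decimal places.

α = 0.679

sum of item variances = 1.37 + 2.69 + 2.04 + 1.90 = 8.00
Sum of the distinct covariances = 4.15
total variance = 8.00 + 2 × 4.15 = 16.30
α = (k/(k−1))·(1 − sum of item variances/total variance) = (4/3)·(1 − 8.00/16.30) = 0.679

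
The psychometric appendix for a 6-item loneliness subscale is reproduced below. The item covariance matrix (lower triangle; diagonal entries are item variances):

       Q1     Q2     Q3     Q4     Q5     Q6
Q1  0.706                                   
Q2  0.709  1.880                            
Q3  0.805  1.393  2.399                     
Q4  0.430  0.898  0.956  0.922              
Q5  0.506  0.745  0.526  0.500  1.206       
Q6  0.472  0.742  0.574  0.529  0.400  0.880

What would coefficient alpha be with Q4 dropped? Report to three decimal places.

Remaining items: Q1, Q2, Q3, Q5, Q6 (k = 5).
Σσᵢ² = 0.706 + 1.880 + 2.399 + 1.206 + 0.880 = 7.071
σ²_total = 7.071 + 2 × 6.872 = 20.815
α (item deleted) = (5/4)·(1 − 7.071/20.815) = 0.825

coefficient alpha = 0.825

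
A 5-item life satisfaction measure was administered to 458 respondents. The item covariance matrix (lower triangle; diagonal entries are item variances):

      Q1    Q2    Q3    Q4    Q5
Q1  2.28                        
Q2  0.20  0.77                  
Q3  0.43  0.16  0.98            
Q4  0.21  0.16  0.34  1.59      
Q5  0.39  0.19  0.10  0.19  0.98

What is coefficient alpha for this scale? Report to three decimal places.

coefficient alpha = 0.522

Σσ²ᵢ = 2.28 + 0.77 + 0.98 + 1.59 + 0.98 = 6.60
Σ_{i<j} σ_ij = 2.37
Var(T) = 6.60 + 2 × 2.37 = 11.34
α = (k/(k−1))·(1 − Σσ²ᵢ/Var(T)) = (5/4)·(1 − 6.60/11.34) = 0.522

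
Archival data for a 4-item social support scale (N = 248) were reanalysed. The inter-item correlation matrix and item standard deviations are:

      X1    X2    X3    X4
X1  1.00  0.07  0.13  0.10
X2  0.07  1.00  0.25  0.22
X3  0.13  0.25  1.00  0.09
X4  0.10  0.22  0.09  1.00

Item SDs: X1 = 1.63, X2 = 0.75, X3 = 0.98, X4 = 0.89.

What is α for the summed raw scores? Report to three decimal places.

α = 0.339

Σσ²ᵢ = 1.63² + 0.75² + 0.98² + 0.89² = 4.9719
Covariances σ_ij = r_ij · s_i · s_j:
  σ(X1,X2) = 0.07 × 1.63 × 0.75 = 0.0856
  σ(X1,X3) = 0.13 × 1.63 × 0.98 = 0.2077
  σ(X1,X4) = 0.10 × 1.63 × 0.89 = 0.1451
  σ(X2,X3) = 0.25 × 0.75 × 0.98 = 0.1837
  σ(X2,X4) = 0.22 × 0.75 × 0.89 = 0.1469
  σ(X3,X4) = 0.09 × 0.98 × 0.89 = 0.0785
σ²_T = Σσ²ᵢ + 2·Σσ_ij = 4.9719 + 2 × 0.8475 = 6.6669
α = (4/3)·(1 − 4.9719/6.6669) = 0.339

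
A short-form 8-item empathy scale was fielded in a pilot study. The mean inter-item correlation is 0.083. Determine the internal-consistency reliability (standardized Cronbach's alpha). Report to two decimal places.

Standardized α = k·r̄ / (1 + (k−1)·r̄) = 8 × 0.083 / (1 + 7 × 0.083)
  = 0.6640 / 1.5810 = 0.42

α = 0.42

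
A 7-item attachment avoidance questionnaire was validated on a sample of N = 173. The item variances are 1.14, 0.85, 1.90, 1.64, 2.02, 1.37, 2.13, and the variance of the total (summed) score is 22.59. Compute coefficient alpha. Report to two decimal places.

α = 0.60

Σσᵢ² = 1.14 + 0.85 + 1.90 + 1.64 + 2.02 + 1.37 + 2.13 = 11.05
α = (k/(k−1))·(1 − Σσᵢ²/Var(T)) = (7/6)·(1 − 11.05/22.59) = 0.60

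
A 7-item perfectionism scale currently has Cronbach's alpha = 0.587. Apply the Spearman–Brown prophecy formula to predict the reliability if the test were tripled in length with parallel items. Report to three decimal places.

predicted reliability = 0.810

Length factor m = 3
α' = m·α / (1 + (m−1)·α)
   = 3 × 0.587 / (1 + (3 − 1) × 0.587)
   = 1.7610 / 2.1740 = 0.810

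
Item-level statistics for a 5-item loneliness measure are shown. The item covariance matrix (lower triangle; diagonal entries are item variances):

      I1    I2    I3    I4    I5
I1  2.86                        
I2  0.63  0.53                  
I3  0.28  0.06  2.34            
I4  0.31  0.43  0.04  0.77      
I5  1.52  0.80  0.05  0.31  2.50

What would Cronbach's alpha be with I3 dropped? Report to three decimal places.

Remaining items: I1, I2, I4, I5 (k = 4).
Σσᵢ² = 2.86 + 0.53 + 0.77 + 2.50 = 6.66
σ²_total = 6.66 + 2 × 4.00 = 14.66
α (item deleted) = (4/3)·(1 − 6.66/14.66) = 0.728

Cronbach's alpha = 0.728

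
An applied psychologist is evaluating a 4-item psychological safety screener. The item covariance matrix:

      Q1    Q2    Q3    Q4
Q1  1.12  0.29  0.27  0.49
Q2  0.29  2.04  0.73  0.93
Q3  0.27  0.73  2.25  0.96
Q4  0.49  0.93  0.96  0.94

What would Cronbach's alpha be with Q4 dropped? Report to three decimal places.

Remaining items: Q1, Q2, Q3 (k = 3).
Σσ²ᵢ = 1.12 + 2.04 + 2.25 = 5.41
σ²_total = 5.41 + 2 × 1.29 = 7.99
α (item deleted) = (3/2)·(1 − 5.41/7.99) = 0.484

α = 0.484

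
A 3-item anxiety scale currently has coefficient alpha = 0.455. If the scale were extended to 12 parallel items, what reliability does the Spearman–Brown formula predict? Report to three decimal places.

predicted reliability = 0.770

Length factor m = 12/3 = 4.0000
α' = m·α / (1 + (m−1)·α)
   = 12/3 × 0.455 / (1 + (12/3 − 1) × 0.455)
   = 1.8200 / 2.3650 = 0.770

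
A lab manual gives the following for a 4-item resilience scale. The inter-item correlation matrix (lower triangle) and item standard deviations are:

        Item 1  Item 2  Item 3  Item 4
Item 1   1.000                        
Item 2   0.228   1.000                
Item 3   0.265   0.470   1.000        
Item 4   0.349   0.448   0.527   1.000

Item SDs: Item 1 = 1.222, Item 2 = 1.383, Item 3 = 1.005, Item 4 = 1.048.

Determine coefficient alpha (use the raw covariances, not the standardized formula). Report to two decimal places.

Σσ²ᵢ = 1.222² + 1.383² + 1.005² + 1.048² = 5.5143
Covariances σ_ij = r_ij · s_i · s_j:
  σ(Item 1,Item 2) = 0.228 × 1.222 × 1.383 = 0.3853
  σ(Item 1,Item 3) = 0.265 × 1.222 × 1.005 = 0.3254
  σ(Item 1,Item 4) = 0.349 × 1.222 × 1.048 = 0.4469
  σ(Item 2,Item 3) = 0.470 × 1.383 × 1.005 = 0.6533
  σ(Item 2,Item 4) = 0.448 × 1.383 × 1.048 = 0.6493
  σ(Item 3,Item 4) = 0.527 × 1.005 × 1.048 = 0.5551
σ²_T = Σσ²ᵢ + 2·Σσ_ij = 5.5143 + 2 × 3.0153 = 11.5449
α = (4/3)·(1 − 5.5143/11.5449) = 0.70

α = 0.70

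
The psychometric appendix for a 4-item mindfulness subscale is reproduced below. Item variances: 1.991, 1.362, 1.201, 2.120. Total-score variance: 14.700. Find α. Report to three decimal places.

Σσᵢ² = 1.991 + 1.362 + 1.201 + 2.120 = 6.674
α = (k/(k−1))·(1 − Σσᵢ²/σ²_T) = (4/3)·(1 − 6.674/14.700) = 0.728

α = 0.728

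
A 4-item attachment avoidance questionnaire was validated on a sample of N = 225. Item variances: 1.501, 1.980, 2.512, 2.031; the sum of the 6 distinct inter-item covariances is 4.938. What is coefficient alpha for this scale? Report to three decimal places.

α = 0.736

Σσᵢ² = 1.501 + 1.980 + 2.512 + 2.031 = 8.024
Sum of distinct covariances = 4.938
Var(T) = Σσᵢ² + 2·Σcov = 8.024 + 2 × 4.938 = 17.900
α = (4/3)·(1 − 8.024/17.900) = 0.736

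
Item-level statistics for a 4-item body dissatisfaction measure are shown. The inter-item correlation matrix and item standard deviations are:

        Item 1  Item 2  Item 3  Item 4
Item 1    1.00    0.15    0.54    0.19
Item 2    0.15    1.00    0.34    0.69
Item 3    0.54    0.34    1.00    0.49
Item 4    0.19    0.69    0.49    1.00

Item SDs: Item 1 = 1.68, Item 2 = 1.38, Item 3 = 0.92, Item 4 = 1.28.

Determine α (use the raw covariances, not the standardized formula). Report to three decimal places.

α = 0.686

Σσ²ᵢ = 1.68² + 1.38² + 0.92² + 1.28² = 7.2116
Covariances σ_ij = r_ij · s_i · s_j:
  σ(Item 1,Item 2) = 0.15 × 1.68 × 1.38 = 0.3478
  σ(Item 1,Item 3) = 0.54 × 1.68 × 0.92 = 0.8346
  σ(Item 1,Item 4) = 0.19 × 1.68 × 1.28 = 0.4086
  σ(Item 2,Item 3) = 0.34 × 1.38 × 0.92 = 0.4317
  σ(Item 2,Item 4) = 0.69 × 1.38 × 1.28 = 1.2188
  σ(Item 3,Item 4) = 0.49 × 0.92 × 1.28 = 0.5770
σ²_T = Σσ²ᵢ + 2·Σσ_ij = 7.2116 + 2 × 3.8185 = 14.8486
α = (4/3)·(1 − 7.2116/14.8486) = 0.686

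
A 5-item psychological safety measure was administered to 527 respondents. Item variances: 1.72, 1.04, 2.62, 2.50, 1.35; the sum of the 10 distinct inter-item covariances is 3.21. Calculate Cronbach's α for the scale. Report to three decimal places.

Cronbach's α = 0.513

sum of item variances = 1.72 + 1.04 + 2.62 + 2.50 + 1.35 = 9.23
Sum of distinct covariances = 3.21
Var(T) = sum of item variances + 2·Σcov = 9.23 + 2 × 3.21 = 15.65
α = (5/4)·(1 − 9.23/15.65) = 0.513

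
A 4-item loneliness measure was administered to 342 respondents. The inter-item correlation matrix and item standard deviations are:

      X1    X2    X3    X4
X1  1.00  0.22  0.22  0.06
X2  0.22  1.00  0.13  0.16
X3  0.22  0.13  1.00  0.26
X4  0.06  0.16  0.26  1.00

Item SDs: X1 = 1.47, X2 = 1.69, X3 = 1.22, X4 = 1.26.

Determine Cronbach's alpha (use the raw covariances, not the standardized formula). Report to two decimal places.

Cronbach's alpha = 0.45

Σσ²ᵢ = 1.47² + 1.69² + 1.22² + 1.26² = 8.0930
Covariances σ_ij = r_ij · s_i · s_j:
  σ(X1,X2) = 0.22 × 1.47 × 1.69 = 0.5465
  σ(X1,X3) = 0.22 × 1.47 × 1.22 = 0.3945
  σ(X1,X4) = 0.06 × 1.47 × 1.26 = 0.1111
  σ(X2,X3) = 0.13 × 1.69 × 1.22 = 0.2680
  σ(X2,X4) = 0.16 × 1.69 × 1.26 = 0.3407
  σ(X3,X4) = 0.26 × 1.22 × 1.26 = 0.3997
σ²_T = Σσ²ᵢ + 2·Σσ_ij = 8.0930 + 2 × 2.0605 = 12.2140
α = (4/3)·(1 − 8.0930/12.2140) = 0.45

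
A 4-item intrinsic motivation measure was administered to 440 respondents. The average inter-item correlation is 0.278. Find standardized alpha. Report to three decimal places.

Standardized α = k·r̄ / (1 + (k−1)·r̄) = 4 × 0.278 / (1 + 3 × 0.278)
  = 1.1120 / 1.8340 = 0.606

α = 0.606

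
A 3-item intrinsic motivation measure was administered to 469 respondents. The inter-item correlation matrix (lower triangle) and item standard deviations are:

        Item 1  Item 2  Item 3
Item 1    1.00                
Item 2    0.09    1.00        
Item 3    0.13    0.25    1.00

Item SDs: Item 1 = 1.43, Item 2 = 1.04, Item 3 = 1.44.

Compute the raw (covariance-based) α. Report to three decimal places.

α = 0.345

Σσ²ᵢ = 1.43² + 1.04² + 1.44² = 5.2001
Covariances σ_ij = r_ij · s_i · s_j:
  σ(Item 1,Item 2) = 0.09 × 1.43 × 1.04 = 0.1338
  σ(Item 1,Item 3) = 0.13 × 1.43 × 1.44 = 0.2677
  σ(Item 2,Item 3) = 0.25 × 1.04 × 1.44 = 0.3744
σ²_T = Σσ²ᵢ + 2·Σσ_ij = 5.2001 + 2 × 0.7759 = 6.7519
α = (3/2)·(1 − 5.2001/6.7519) = 0.345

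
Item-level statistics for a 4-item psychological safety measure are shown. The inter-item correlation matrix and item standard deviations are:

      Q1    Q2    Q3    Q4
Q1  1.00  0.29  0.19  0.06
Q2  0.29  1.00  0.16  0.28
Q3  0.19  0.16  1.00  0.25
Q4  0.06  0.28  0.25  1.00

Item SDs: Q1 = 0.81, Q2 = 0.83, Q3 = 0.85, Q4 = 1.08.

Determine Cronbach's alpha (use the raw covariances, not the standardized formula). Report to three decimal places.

α = 0.500

Σσ²ᵢ = 0.81² + 0.83² + 0.85² + 1.08² = 3.2339
Covariances σ_ij = r_ij · s_i · s_j:
  σ(Q1,Q2) = 0.29 × 0.81 × 0.83 = 0.1950
  σ(Q1,Q3) = 0.19 × 0.81 × 0.85 = 0.1308
  σ(Q1,Q4) = 0.06 × 0.81 × 1.08 = 0.0525
  σ(Q2,Q3) = 0.16 × 0.83 × 0.85 = 0.1129
  σ(Q2,Q4) = 0.28 × 0.83 × 1.08 = 0.2510
  σ(Q3,Q4) = 0.25 × 0.85 × 1.08 = 0.2295
σ²_T = Σσ²ᵢ + 2·Σσ_ij = 3.2339 + 2 × 0.9717 = 5.1773
α = (4/3)·(1 − 3.2339/5.1773) = 0.500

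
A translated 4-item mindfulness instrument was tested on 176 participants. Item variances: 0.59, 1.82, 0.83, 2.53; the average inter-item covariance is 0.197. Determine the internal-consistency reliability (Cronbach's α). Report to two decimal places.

α = 0.39

ΣVar(i) = 0.59 + 1.82 + 0.83 + 2.53 = 5.77
Sum of the 6 distinct covariances = 6 × 0.197 = 1.182
σ²_T = ΣVar(i) + 2·Σcov = 5.77 + 2 × 1.182 = 8.134
α = (4/3)·(1 − 5.77/8.134) = 0.39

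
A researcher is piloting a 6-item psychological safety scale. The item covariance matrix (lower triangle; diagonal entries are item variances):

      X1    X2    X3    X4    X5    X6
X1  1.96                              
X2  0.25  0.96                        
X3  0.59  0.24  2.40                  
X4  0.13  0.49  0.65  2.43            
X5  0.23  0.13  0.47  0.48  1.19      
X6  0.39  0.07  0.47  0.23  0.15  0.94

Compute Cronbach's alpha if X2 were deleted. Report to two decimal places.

Remaining items: X1, X3, X4, X5, X6 (k = 5).
ΣVar(i) = 1.96 + 2.40 + 2.43 + 1.19 + 0.94 = 8.92
σ²_total = 8.92 + 2 × 3.79 = 16.50
α (item deleted) = (5/4)·(1 − 8.92/16.50) = 0.57

Cronbach's alpha = 0.57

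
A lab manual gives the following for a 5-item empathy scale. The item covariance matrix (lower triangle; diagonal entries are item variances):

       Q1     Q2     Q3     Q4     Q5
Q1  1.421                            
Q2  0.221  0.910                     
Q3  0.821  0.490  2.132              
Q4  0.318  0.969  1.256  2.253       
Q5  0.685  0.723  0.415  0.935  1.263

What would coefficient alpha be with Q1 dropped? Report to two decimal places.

α = 0.79

Remaining items: Q2, Q3, Q4, Q5 (k = 4).
Σσᵢ² = 0.910 + 2.132 + 2.253 + 1.263 = 6.558
Var(T) = 6.558 + 2 × 4.788 = 16.134
α (item deleted) = (4/3)·(1 − 6.558/16.134) = 0.79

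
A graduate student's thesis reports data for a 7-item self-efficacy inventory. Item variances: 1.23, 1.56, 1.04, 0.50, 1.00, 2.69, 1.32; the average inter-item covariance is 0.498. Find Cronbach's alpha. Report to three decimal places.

Σσ²ᵢ = 1.23 + 1.56 + 1.04 + 0.50 + 1.00 + 2.69 + 1.32 = 9.34
Sum of the 21 distinct covariances = 21 × 0.498 = 10.458
total variance = Σσ²ᵢ + 2·Σcov = 9.34 + 2 × 10.458 = 30.256
α = (7/6)·(1 − 9.34/30.256) = 0.807

Cronbach's alpha = 0.807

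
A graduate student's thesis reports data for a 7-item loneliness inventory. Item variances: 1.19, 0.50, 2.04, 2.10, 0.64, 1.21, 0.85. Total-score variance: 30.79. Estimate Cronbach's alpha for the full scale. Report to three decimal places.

Σσᵢ² = 1.19 + 0.50 + 2.04 + 2.10 + 0.64 + 1.21 + 0.85 = 8.53
α = (k/(k−1))·(1 − Σσᵢ²/total variance) = (7/6)·(1 − 8.53/30.79) = 0.843

Cronbach's alpha = 0.843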